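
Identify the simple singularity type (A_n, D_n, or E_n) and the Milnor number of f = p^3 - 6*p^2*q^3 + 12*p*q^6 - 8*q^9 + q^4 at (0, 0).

The Hessian of f at 0 has rank 0. Corank 2; j^3 = p^3 is a perfect cube, so E-series; the 4-jet and mu = 6 give E_6.

Type E_6, Milnor number mu = 6.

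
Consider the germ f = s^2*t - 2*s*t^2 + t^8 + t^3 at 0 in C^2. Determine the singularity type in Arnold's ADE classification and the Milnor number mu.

Type D_9, Milnor number mu = 9.

The Hessian of f at 0 has rank 0. Corank 2; j^3 = t*(s - t)^2 has shape L^2 M (L != M), so D-series; mu = 9 gives D_9.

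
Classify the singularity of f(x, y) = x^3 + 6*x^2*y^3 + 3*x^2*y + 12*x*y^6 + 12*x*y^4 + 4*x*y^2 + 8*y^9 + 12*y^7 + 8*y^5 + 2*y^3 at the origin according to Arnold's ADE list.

The Hessian of f at 0 is [[0, 0], [0, 0]] with rank 0, so corank 2. A Groebner basis of the Jacobian ideal J(f) in C{x,y} is {y^3, x^2 - 2*y^2/3, x*y + y^2}; counting standard monomials gives mu = 4. Corank 2; j^3 = (x + y)*(x^2 + 2*x*y + 2*y^2) splits into three distinct lines over C (the quadratic factor has nonzero discriminant), so D_4.

D_{4}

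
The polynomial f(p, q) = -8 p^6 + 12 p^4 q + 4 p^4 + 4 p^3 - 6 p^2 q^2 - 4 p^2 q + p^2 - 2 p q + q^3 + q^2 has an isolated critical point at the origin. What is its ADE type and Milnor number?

Type A_2, Milnor number mu = 2.

The Hessian of f at 0 has rank 1. Corank 1: A-series; mu = 2 gives A_2.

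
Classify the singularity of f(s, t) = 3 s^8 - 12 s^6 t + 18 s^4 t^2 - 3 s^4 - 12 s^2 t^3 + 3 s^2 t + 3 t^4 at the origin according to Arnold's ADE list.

D_5

The Hessian of f at 0 has rank 0. Corank 2; j^3 = 3*s^2*t has shape L^2 M (L != M), so D-series; mu = 5 gives D_5.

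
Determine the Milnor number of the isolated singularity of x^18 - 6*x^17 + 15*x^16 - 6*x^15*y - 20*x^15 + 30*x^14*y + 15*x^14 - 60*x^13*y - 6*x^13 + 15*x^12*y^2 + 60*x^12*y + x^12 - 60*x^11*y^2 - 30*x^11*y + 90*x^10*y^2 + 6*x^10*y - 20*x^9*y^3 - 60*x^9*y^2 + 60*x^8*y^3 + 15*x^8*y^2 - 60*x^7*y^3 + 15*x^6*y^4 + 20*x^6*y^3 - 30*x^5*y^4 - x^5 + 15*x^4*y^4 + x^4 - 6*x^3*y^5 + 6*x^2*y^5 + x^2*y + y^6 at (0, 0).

The Hessian of f at 0 is [[0, 0], [0, 0]] with rank 0, so corank 2. A Groebner basis of the Jacobian ideal J(f) in C{x,y} is {x^2/6 + y^5, x^3, x*y}; counting standard monomials gives mu = 7. Corank 2; j^3 = x^2*y has shape L^2 M (L != M), so D-series; mu = 7 gives D_7.

7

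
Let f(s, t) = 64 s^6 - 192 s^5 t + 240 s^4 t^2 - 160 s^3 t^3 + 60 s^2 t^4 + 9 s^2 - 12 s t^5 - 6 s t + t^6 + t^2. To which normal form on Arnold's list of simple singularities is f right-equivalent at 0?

The Hessian of f at 0 has rank 1. Corank 1: A-series; mu = 5 gives A_5.

A_{5}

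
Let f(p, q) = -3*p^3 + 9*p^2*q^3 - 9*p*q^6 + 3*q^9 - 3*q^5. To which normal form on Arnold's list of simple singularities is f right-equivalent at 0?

E8

The Hessian of f at 0 is [[0, 0], [0, 0]] with rank 0, so corank 2. A Groebner basis of the Jacobian ideal J(f) in C{p,q} is {-p^2/2 + p*q^3, q^4, p^3, p^2*q}; counting standard monomials gives mu = 8. Corank 2; j^3 = -3*p^3 is a perfect cube, so E-series; the 5-jet and mu = 8 give E_8.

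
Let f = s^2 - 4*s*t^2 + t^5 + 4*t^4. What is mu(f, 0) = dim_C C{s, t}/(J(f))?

4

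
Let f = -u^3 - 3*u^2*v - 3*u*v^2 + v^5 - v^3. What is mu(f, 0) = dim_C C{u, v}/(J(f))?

8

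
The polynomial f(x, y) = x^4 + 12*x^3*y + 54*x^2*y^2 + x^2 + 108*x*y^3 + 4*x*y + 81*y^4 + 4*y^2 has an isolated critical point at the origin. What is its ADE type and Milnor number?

Type A_{3}, Milnor number mu = 3.

The Hessian of f at 0 is [[2, 4], [4, 8]] with rank 1, so corank 1. A Groebner basis of the Jacobian ideal J(f) in C{x,y} is {y^3, x + 2*y}; counting standard monomials gives mu = 3. Corank 1: A-series; mu = 3 gives A_3.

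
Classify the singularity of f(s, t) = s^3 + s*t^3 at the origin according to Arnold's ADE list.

The Hessian of f at 0 has rank 0. Corank 2; j^3 = s^3 is a perfect cube, so E-series; the 4-jet and mu = 7 give E_7.

E_{7}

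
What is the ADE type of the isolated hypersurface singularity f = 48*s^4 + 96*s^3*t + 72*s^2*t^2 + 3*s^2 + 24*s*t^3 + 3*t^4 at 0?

The Hessian of f at 0 is [[6, 0], [0, 0]] with rank 1, so corank 1. A Groebner basis of the Jacobian ideal J(f) in C{s,t} is {t^3, s}; counting standard monomials gives mu = 3. Corank 1: A-series; mu = 3 gives A_3.

A3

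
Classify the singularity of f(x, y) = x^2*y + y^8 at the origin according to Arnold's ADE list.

The Hessian of f at 0 is [[0, 0], [0, 0]] with rank 0, so corank 2. A Groebner basis of the Jacobian ideal J(f) in C{x,y} is {x^2/8 + y^7, x^3, x*y}; counting standard monomials gives mu = 9. Corank 2; j^3 = x^2*y has shape L^2 M (L != M), so D-series; mu = 9 gives D_9.

D_{9}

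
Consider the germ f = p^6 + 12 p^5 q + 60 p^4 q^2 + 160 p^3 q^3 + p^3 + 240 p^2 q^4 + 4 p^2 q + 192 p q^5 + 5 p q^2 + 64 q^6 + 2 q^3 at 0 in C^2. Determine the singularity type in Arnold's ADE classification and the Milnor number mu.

Type D7, Milnor number mu = 7.

The Hessian of f at 0 is [[0, 0], [0, 0]] with rank 0, so corank 2. A Groebner basis of the Jacobian ideal J(f) in C{p,q} is {-p*q/6 + q^5 - q^2/6, p*q^2 + q^3, p^2 + 3*p*q + 2*q^2}; counting standard monomials gives mu = 7. Corank 2; j^3 = (p + q)^2*(p + 2*q) has shape L^2 M (L != M), so D-series; mu = 7 gives D_7.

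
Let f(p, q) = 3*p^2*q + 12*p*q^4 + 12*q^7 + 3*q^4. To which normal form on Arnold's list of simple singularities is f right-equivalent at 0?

The Hessian of f at 0 is [[0, 0], [0, 0]] with rank 0, so corank 2. A Groebner basis of the Jacobian ideal J(f) in C{p,q} is {p^3, p^2/4 + q^3, p*q}; counting standard monomials gives mu = 5. Corank 2; j^3 = 3*p^2*q has shape L^2 M (L != M), so D-series; mu = 5 gives D_5.

D5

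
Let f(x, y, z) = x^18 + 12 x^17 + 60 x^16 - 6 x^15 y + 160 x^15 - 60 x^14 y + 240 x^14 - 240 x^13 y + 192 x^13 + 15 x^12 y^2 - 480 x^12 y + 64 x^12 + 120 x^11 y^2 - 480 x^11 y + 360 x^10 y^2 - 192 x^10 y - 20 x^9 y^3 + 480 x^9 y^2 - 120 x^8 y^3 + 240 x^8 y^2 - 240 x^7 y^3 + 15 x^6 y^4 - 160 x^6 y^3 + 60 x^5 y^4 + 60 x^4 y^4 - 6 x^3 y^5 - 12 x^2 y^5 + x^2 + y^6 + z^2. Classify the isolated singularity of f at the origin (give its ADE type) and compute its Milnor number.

Type A_5, Milnor number mu = 5.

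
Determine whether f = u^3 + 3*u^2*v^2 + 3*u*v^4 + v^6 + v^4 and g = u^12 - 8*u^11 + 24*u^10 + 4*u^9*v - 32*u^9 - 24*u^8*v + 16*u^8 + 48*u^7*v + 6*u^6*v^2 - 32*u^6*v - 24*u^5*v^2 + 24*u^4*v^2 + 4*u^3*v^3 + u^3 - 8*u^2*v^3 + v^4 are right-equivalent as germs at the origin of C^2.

The Hessian of f at 0 is [[0, 0], [0, 0]] with rank 0, so corank 2. A Groebner basis of the Jacobian ideal J(f) in C{u,v} is {u^3, u^2*v, u^2/2 + u*v^2, v^3}; counting standard monomials gives mu = 6. Corank 2; j^3 = u^3 is a perfect cube, so E-series; the 4-jet and mu = 6 give E_6. The Hessian of g at 0 is [[0, 0], [0, 0]] with rank 0, so corank 2. A Groebner basis of the Jacobian ideal J(g) in C{u,v} is {v^3, u^2}; counting standard monomials gives mu = 6. Corank 2; j^3 = u^3 is a perfect cube, so E-series; the 4-jet and mu = 6 give E_6. Both have type E_6, hence right-equivalent.

Yes.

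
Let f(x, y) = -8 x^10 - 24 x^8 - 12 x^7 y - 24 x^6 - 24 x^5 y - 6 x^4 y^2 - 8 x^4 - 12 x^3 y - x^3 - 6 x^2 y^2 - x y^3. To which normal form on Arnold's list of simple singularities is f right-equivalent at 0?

The Hessian of f at 0 has rank 0. Corank 2; j^3 = -x^3 is a perfect cube, so E-series; the 4-jet and mu = 7 give E_7.

E_7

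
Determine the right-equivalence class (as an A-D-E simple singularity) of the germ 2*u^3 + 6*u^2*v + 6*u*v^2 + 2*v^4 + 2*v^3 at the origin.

E_{6}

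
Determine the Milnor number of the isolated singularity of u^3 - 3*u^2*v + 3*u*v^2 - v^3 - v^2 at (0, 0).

The Hessian of f at 0 has rank 1. Corank 1: A-series; mu = 2 gives A_2.

2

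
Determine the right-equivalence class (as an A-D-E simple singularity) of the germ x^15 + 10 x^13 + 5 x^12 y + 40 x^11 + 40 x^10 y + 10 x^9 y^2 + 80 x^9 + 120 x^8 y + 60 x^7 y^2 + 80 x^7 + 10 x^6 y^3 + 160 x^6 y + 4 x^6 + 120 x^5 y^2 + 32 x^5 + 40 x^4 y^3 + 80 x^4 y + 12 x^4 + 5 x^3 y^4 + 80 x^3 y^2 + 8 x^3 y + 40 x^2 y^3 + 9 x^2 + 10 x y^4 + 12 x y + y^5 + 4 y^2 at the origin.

A4

The Hessian of f at 0 has rank 1. Corank 1: A-series; mu = 4 gives A_4.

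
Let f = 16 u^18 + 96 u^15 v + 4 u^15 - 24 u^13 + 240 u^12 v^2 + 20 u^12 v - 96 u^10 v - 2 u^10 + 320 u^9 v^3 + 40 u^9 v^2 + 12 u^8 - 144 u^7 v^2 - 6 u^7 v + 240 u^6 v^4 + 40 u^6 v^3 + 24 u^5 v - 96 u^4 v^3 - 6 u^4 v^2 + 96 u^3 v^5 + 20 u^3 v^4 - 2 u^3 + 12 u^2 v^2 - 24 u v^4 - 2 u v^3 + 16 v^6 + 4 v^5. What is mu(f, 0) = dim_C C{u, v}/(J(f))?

The Hessian of f at 0 is [[0, 0], [0, 0]] with rank 0, so corank 2. A Groebner basis of the Jacobian ideal J(f) in C{u,v} is {-u^2/4 + v^4 - v^3/12, u^3, u^2*v + u^2/12 + v^3/36, -u^2/2 + u*v^2 - v^3/6}; counting standard monomials gives mu = 7. Corank 2; j^3 = -2*u^3 is a perfect cube, so E-series; the 4-jet and mu = 7 give E_7.

7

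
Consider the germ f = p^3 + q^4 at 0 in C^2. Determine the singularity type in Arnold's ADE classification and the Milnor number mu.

The Hessian of f at 0 has rank 0. Corank 2; j^3 = p^3 is a perfect cube, so E-series; the 4-jet and mu = 6 give E_6.

Type E_6, Milnor number mu = 6.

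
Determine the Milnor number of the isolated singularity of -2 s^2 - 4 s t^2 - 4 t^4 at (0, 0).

3

The Hessian of f at 0 has rank 1. Corank 1: A-series; mu = 3 gives A_3.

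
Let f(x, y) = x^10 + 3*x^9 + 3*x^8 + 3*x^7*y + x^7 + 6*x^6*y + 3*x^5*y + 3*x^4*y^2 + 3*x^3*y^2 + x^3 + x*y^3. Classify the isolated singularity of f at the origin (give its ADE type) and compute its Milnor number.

The Hessian of f at 0 has rank 0. Corank 2; j^3 = x^3 is a perfect cube, so E-series; the 4-jet and mu = 7 give E_7.

Type E_{7}, Milnor number mu = 7.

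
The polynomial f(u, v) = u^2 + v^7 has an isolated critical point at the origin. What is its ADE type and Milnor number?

Type A_6, Milnor number mu = 6.

The Hessian of f at 0 has rank 1. Corank 1: A-series; mu = 6 gives A_6.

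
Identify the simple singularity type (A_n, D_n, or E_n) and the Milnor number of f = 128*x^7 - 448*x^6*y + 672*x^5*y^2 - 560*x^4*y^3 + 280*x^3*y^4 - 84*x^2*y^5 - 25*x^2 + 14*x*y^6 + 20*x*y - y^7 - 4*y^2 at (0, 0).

Type A6, Milnor number mu = 6.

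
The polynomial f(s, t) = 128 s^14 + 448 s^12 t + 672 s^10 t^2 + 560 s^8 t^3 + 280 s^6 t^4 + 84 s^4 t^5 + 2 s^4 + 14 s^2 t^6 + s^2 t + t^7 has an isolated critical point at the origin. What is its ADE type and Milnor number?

Type D_{8}, Milnor number mu = 8.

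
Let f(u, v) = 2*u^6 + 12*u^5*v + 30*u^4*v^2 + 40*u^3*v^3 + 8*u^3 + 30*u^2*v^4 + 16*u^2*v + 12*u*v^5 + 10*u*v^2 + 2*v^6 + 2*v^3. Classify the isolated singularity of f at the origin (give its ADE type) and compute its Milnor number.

Type D_7, Milnor number mu = 7.

The Hessian of f at 0 has rank 0. Corank 2; j^3 = 2*(u + v)*(2*u + v)^2 has shape L^2 M (L != M), so D-series; mu = 7 gives D_7.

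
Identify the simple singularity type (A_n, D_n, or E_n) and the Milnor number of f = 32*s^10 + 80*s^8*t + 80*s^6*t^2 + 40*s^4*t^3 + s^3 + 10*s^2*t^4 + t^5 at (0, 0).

The Hessian of f at 0 has rank 0. Corank 2; j^3 = s^3 is a perfect cube, so E-series; the 5-jet and mu = 8 give E_8.

Type E_{8}, Milnor number mu = 8.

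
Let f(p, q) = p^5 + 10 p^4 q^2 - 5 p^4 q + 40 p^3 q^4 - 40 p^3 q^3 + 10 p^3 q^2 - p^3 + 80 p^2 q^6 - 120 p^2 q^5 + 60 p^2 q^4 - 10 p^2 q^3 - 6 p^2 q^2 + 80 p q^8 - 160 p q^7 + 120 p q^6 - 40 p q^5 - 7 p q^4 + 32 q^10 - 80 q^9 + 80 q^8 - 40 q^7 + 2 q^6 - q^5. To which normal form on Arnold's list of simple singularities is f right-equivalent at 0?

E8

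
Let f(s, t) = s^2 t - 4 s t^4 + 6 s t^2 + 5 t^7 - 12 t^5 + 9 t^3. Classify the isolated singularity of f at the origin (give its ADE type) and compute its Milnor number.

The Hessian of f at 0 has rank 0. Corank 2; j^3 = t*(s + 3*t)^2 has shape L^2 M (L != M), so D-series; mu = 8 gives D_8.

Type D8, Milnor number mu = 8.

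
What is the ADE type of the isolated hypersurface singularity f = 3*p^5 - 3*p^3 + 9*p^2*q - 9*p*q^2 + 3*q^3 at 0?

The Hessian of f at 0 has rank 0. Corank 2; j^3 = -3*(p - q)^3 is a perfect cube, so E-series; the 5-jet and mu = 8 give E_8.

E_{8}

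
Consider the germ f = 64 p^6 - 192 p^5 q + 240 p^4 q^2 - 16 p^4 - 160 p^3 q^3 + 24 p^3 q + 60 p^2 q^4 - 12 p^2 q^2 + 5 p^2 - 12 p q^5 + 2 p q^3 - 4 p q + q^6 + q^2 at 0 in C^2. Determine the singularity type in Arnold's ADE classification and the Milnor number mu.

Type A_{1}, Milnor number mu = 1.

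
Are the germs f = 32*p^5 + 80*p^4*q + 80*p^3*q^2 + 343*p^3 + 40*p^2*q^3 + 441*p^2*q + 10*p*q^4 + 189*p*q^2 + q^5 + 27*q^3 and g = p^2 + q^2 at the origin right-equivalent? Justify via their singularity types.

The Hessian of f at 0 has rank 0. Corank 2; j^3 = (7*p + 3*q)^3 is a perfect cube, so E-series; the 5-jet and mu = 8 give E_8. The Hessian of g at 0 has rank 2. Corank 0: nondegenerate Morse point, so A_1. f is E_8 but g is A_1, hence not right-equivalent.

No.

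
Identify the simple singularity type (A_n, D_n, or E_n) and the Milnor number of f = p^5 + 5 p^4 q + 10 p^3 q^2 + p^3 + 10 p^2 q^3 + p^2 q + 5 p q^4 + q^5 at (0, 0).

The Hessian of f at 0 has rank 0. Corank 2; j^3 = p^2*(p + q) has shape L^2 M (L != M), so D-series; mu = 6 gives D_6.

Type D6, Milnor number mu = 6.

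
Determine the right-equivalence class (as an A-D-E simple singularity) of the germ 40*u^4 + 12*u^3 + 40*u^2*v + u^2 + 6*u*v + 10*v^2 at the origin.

The Hessian of f at 0 is [[2, 6], [6, 20]] with rank 2, so corank 0. A Groebner basis of the Jacobian ideal J(f) in C{u,v} is {u, v}; counting standard monomials gives mu = 1. Corank 0: nondegenerate Morse point, so A_1.

A_{1}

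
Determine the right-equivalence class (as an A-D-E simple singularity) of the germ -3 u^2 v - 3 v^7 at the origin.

D8

The Hessian of f at 0 has rank 0. Corank 2; j^3 = -3*u^2*v has shape L^2 M (L != M), so D-series; mu = 8 gives D_8.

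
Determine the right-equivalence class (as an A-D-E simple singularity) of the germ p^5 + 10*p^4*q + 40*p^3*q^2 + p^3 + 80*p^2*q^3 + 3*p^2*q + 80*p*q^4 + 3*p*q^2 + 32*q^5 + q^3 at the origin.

E8

The Hessian of f at 0 has rank 0. Corank 2; j^3 = (p + q)^3 is a perfect cube, so E-series; the 5-jet and mu = 8 give E_8.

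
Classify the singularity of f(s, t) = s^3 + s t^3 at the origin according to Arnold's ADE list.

E_7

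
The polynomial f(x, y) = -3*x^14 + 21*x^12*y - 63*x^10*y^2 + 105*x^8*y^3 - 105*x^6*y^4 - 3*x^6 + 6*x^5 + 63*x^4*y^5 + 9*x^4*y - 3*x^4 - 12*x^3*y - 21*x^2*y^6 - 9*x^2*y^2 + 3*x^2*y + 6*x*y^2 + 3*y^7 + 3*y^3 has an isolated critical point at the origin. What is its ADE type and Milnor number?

Type D8, Milnor number mu = 8.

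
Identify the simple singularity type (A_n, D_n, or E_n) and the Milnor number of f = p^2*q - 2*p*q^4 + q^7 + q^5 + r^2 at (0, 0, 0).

The Hessian of f at 0 is [[0, 0, 0], [0, 0, 0], [0, 0, 2]] with rank 1, so corank 2. A Groebner basis of the Jacobian ideal J(f) in C{p,q,r} is {-p*q + q^4, p*q^2, p^2 + 5*p*q, r}; counting standard monomials gives mu = 6. Corank 2; j^3 = p^2*q has shape L^2 M (L != M), so D-series; mu = 6 gives D_6.

Type D_{6}, Milnor number mu = 6.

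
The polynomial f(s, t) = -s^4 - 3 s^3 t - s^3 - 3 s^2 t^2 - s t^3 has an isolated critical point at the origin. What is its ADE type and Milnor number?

The Hessian of f at 0 has rank 0. Corank 2; j^3 = -s^3 is a perfect cube, so E-series; the 4-jet and mu = 7 give E_7.

Type E7, Milnor number mu = 7.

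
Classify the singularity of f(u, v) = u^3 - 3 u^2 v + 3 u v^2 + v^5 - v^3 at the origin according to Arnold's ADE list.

E8

The Hessian of f at 0 has rank 0. Corank 2; j^3 = (u - v)^3 is a perfect cube, so E-series; the 5-jet and mu = 8 give E_8.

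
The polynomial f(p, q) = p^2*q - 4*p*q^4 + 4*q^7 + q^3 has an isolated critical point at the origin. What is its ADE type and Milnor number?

The Hessian of f at 0 is [[0, 0], [0, 0]] with rank 0, so corank 2. A Groebner basis of the Jacobian ideal J(f) in C{p,q} is {q^3, p^2 + 3*q^2, p*q}; counting standard monomials gives mu = 4. Corank 2; j^3 = q*(p^2 + q^2) splits into three distinct lines over C (the quadratic factor has nonzero discriminant), so D_4.

Type D_4, Milnor number mu = 4.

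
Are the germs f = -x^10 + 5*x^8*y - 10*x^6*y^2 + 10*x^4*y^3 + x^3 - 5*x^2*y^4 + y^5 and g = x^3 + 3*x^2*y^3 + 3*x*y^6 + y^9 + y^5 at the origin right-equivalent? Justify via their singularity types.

The Hessian of f at 0 has rank 0. Corank 2; j^3 = x^3 is a perfect cube, so E-series; the 5-jet and mu = 8 give E_8. The Hessian of g at 0 has rank 0. Corank 2; j^3 = x^3 is a perfect cube, so E-series; the 5-jet and mu = 8 give E_8. Both have type E_8, hence right-equivalent.

Yes.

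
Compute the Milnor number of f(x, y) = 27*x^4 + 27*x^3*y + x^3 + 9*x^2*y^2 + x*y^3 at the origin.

7

The Hessian of f at 0 has rank 0. Corank 2; j^3 = x^3 is a perfect cube, so E-series; the 4-jet and mu = 7 give E_7.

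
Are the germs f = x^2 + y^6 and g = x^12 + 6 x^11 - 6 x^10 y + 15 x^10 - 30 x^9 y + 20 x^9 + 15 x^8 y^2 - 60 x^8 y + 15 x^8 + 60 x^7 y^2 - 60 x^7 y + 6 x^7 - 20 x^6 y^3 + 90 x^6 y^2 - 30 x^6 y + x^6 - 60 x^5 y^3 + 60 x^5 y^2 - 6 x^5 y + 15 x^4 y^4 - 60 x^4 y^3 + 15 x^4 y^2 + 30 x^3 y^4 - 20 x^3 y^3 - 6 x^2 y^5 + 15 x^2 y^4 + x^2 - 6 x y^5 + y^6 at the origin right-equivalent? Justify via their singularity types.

Yes.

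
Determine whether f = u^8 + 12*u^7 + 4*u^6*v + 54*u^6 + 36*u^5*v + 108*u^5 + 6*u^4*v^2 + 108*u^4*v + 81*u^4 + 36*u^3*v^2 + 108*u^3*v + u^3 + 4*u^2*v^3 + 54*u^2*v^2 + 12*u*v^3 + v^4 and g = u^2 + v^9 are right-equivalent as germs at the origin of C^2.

No.

The Hessian of f at 0 is [[0, 0], [0, 0]] with rank 0, so corank 2. A Groebner basis of the Jacobian ideal J(f) in C{u,v} is {v^4, u*v^2 + v^3/9, u^2}; counting standard monomials gives mu = 6. Corank 2; j^3 = u^3 is a perfect cube, so E-series; the 4-jet and mu = 6 give E_6. The Hessian of g at 0 is [[2, 0], [0, 0]] with rank 1, so corank 1. A Groebner basis of the Jacobian ideal J(g) in C{u,v} is {v^8, u}; counting standard monomials gives mu = 8. Corank 1: A-series; mu = 8 gives A_8. f is E_6 but g is A_8, hence not right-equivalent.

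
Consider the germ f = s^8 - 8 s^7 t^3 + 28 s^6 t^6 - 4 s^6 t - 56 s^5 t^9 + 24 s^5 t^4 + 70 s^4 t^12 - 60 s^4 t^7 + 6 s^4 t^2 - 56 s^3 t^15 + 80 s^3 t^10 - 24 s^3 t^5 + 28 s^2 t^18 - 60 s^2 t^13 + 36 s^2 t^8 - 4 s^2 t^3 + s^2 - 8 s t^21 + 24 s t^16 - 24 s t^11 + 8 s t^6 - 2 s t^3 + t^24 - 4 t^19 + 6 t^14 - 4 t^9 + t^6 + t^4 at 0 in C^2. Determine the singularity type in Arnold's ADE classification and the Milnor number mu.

The Hessian of f at 0 has rank 1. Corank 1: A-series; mu = 3 gives A_3.

Type A_{3}, Milnor number mu = 3.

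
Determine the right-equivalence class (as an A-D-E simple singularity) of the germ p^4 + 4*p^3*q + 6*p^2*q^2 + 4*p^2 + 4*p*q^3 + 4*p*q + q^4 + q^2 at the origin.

A_{3}

The Hessian of f at 0 has rank 1. Corank 1: A-series; mu = 3 gives A_3.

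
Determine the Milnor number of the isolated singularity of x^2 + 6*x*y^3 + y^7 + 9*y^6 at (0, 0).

6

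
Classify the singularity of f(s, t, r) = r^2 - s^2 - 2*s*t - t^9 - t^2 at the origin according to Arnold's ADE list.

The Hessian of f at 0 is [[-2, -2, 0], [-2, -2, 0], [0, 0, 2]] with rank 2, so corank 1. A Groebner basis of the Jacobian ideal J(f) in C{s,t,r} is {t^8, s + t, r}; counting standard monomials gives mu = 8. Corank 1: A-series; mu = 8 gives A_8.

A_{8}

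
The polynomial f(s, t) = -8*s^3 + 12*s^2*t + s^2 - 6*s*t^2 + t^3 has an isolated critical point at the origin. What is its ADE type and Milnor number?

Type A_{2}, Milnor number mu = 2.

The Hessian of f at 0 has rank 1. Corank 1: A-series; mu = 2 gives A_2.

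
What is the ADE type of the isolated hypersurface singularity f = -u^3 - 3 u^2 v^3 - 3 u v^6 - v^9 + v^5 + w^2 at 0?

E_8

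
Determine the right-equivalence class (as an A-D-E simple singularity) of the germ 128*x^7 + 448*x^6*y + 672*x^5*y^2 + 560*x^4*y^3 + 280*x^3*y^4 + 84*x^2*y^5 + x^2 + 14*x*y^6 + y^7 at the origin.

A_{6}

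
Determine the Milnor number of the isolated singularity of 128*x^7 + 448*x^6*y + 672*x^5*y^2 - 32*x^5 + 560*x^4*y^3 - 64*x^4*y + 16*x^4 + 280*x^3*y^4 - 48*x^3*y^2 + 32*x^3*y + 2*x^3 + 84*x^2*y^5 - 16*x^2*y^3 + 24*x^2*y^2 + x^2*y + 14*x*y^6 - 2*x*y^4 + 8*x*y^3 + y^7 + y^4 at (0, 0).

5

The Hessian of f at 0 is [[0, 0], [0, 0]] with rank 0, so corank 2. A Groebner basis of the Jacobian ideal J(f) in C{x,y} is {x*y^2, -x*y/8 + y^3, x^2 + x*y/2}; counting standard monomials gives mu = 5. Corank 2; j^3 = x^2*(2*x + y) has shape L^2 M (L != M), so D-series; mu = 5 gives D_5.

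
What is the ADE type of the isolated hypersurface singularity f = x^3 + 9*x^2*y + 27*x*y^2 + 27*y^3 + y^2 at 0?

A_{2}

The Hessian of f at 0 has rank 1. Corank 1: A-series; mu = 2 gives A_2.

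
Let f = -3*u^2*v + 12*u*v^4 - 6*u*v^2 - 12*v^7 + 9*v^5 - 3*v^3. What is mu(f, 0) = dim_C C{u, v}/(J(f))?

The Hessian of f at 0 is [[0, 0], [0, 0]] with rank 0, so corank 2. A Groebner basis of the Jacobian ideal J(f) in C{u,v} is {-u*v/2 + v^4 - v^2/2, u*v^2 + v^3, u^2 + 9*u*v/2 + 7*v^2/2}; counting standard monomials gives mu = 6. Corank 2; j^3 = -3*v*(u + v)^2 has shape L^2 M (L != M), so D-series; mu = 6 gives D_6.

6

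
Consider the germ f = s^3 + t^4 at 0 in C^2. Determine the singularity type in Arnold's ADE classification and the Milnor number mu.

Type E6, Milnor number mu = 6.

The Hessian of f at 0 is [[0, 0], [0, 0]] with rank 0, so corank 2. A Groebner basis of the Jacobian ideal J(f) in C{s,t} is {t^3, s^2}; counting standard monomials gives mu = 6. Corank 2; j^3 = s^3 is a perfect cube, so E-series; the 4-jet and mu = 6 give E_6.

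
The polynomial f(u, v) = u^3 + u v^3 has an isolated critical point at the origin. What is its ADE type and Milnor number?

Type E_{7}, Milnor number mu = 7.

The Hessian of f at 0 has rank 0. Corank 2; j^3 = u^3 is a perfect cube, so E-series; the 4-jet and mu = 7 give E_7.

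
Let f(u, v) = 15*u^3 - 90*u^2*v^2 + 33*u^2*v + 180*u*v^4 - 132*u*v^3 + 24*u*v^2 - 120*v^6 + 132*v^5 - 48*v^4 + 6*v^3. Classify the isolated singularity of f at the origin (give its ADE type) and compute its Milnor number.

Type D_{4}, Milnor number mu = 4.

The Hessian of f at 0 is [[0, 0], [0, 0]] with rank 0, so corank 2. A Groebner basis of the Jacobian ideal J(f) in C{u,v} is {v^3, u^2 + 2*v^2, u*v - v^2}; counting standard monomials gives mu = 4. Corank 2; j^3 = 3*(u + v)*(5*u^2 + 6*u*v + 2*v^2) splits into three distinct lines over C (the quadratic factor has nonzero discriminant), so D_4.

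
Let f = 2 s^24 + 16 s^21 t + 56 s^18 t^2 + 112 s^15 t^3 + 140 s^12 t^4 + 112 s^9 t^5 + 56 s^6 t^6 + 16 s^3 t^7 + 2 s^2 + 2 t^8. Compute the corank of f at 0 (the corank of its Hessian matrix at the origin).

1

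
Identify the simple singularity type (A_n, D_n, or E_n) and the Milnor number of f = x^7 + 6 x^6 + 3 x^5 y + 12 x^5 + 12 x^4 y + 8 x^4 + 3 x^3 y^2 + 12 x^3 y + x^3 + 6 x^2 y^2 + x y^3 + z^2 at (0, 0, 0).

The Hessian of f at 0 has rank 1. Corank 2; j^3 = x^3 is a perfect cube, so E-series; the 4-jet and mu = 7 give E_7.

Type E_{7}, Milnor number mu = 7.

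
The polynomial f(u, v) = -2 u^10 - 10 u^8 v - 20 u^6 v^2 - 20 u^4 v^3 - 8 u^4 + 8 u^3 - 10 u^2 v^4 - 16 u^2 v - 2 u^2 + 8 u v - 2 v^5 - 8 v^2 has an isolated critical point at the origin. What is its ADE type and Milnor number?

Type A_4, Milnor number mu = 4.

The Hessian of f at 0 has rank 1. Corank 1: A-series; mu = 4 gives A_4.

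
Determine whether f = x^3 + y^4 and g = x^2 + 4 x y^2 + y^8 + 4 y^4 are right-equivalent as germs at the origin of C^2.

No.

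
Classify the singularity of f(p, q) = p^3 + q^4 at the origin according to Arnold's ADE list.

E_{6}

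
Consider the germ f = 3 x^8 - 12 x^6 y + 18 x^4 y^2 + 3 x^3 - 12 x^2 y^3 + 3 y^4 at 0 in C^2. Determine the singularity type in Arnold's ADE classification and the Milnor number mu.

The Hessian of f at 0 has rank 0. Corank 2; j^3 = 3*x^3 is a perfect cube, so E-series; the 4-jet and mu = 6 give E_6.

Type E6, Milnor number mu = 6.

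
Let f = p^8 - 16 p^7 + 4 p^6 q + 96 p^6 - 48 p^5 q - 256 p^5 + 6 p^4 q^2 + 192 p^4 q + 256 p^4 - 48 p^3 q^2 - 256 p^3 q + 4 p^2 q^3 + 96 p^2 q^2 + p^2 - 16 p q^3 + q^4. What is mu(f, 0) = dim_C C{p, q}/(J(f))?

3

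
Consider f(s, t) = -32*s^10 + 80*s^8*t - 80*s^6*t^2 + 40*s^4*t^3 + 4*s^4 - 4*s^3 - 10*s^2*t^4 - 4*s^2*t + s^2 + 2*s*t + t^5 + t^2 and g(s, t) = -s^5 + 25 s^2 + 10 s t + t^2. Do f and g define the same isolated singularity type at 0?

Yes.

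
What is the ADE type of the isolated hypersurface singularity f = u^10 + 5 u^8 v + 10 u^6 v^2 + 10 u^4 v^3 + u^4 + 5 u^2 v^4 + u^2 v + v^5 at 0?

D_{6}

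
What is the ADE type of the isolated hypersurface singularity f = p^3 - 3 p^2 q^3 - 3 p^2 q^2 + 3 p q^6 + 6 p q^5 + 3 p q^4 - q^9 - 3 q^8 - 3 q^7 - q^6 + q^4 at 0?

The Hessian of f at 0 is [[0, 0], [0, 0]] with rank 0, so corank 2. A Groebner basis of the Jacobian ideal J(f) in C{p,q} is {p^3, p^2*q, -p^2/2 + p*q^2, q^3}; counting standard monomials gives mu = 6. Corank 2; j^3 = p^3 is a perfect cube, so E-series; the 4-jet and mu = 6 give E_6.

E_{6}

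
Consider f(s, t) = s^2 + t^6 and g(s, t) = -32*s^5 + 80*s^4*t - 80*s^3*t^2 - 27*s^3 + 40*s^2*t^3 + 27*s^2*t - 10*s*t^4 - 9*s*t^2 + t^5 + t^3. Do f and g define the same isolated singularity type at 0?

No.

The Hessian of f at 0 is [[2, 0], [0, 0]] with rank 1, so corank 1. A Groebner basis of the Jacobian ideal J(f) in C{s,t} is {t^5, s}; counting standard monomials gives mu = 5. Corank 1: A-series; mu = 5 gives A_5. The Hessian of g at 0 is [[0, 0], [0, 0]] with rank 0, so corank 2. A Groebner basis of the Jacobian ideal J(g) in C{s,t} is {t^5, s*t^3 - 3*t^4/8, s^2 - 2*s*t/3 + t^2/9}; counting standard monomials gives mu = 8. Corank 2; j^3 = -(3*s - t)^3 is a perfect cube, so E-series; the 5-jet and mu = 8 give E_8. f is A_5 but g is E_8, hence not right-equivalent.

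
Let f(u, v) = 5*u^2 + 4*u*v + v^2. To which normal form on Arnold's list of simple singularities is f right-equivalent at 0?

A_1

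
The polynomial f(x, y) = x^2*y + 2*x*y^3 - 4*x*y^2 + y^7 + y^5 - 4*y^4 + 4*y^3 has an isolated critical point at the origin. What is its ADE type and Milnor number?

Type D8, Milnor number mu = 8.

The Hessian of f at 0 is [[0, 0], [0, 0]] with rank 0, so corank 2. A Groebner basis of the Jacobian ideal J(f) in C{x,y} is {x^2*y^2 + 4*x^2*y + x^2/7 - 83*x*y^2/7 - 58*x*y/7 + 16*y^2, x^3 - 6*x^2*y - x^2/7 + 83*x*y^2/7 + 58*x*y/7 - 16*y^2, x*y + y^3 - 2*y^2}; counting standard monomials gives mu = 8. Corank 2; j^3 = y*(x - 2*y)^2 has shape L^2 M (L != M), so D-series; mu = 8 gives D_8.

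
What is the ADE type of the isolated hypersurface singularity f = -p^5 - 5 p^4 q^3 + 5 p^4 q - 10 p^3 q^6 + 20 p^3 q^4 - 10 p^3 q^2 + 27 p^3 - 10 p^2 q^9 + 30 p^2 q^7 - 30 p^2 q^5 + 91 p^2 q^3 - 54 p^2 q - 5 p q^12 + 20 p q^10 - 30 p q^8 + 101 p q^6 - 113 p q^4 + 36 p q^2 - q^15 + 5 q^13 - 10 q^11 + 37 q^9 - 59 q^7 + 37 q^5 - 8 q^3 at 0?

E8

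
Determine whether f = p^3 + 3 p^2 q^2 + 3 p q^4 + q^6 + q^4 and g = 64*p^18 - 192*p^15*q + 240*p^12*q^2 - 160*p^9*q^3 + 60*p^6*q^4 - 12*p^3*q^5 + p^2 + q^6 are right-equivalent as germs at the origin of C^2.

The Hessian of f at 0 is [[0, 0], [0, 0]] with rank 0, so corank 2. A Groebner basis of the Jacobian ideal J(f) in C{p,q} is {p^3, p^2*q, p^2/2 + p*q^2, q^3}; counting standard monomials gives mu = 6. Corank 2; j^3 = p^3 is a perfect cube, so E-series; the 4-jet and mu = 6 give E_6. The Hessian of g at 0 is [[2, 0], [0, 0]] with rank 1, so corank 1. A Groebner basis of the Jacobian ideal J(g) in C{p,q} is {q^5, p}; counting standard monomials gives mu = 5. Corank 1: A-series; mu = 5 gives A_5. f is E_6 but g is A_5, hence not right-equivalent.

No.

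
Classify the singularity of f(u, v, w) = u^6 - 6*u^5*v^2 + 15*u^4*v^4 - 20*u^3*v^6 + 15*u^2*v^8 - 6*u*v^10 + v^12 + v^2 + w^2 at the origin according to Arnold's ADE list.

A_{5}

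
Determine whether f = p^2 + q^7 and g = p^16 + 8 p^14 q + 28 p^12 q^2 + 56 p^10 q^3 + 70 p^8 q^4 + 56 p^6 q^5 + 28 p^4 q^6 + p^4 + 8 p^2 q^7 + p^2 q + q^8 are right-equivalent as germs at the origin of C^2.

No.

The Hessian of f at 0 is [[2, 0], [0, 0]] with rank 1, so corank 1. A Groebner basis of the Jacobian ideal J(f) in C{p,q} is {q^6, p}; counting standard monomials gives mu = 6. Corank 1: A-series; mu = 6 gives A_6. The Hessian of g at 0 is [[0, 0], [0, 0]] with rank 0, so corank 2. A Groebner basis of the Jacobian ideal J(g) in C{p,q} is {p^2/8 + q^7, p^3, p*q}; counting standard monomials gives mu = 9. Corank 2; j^3 = p^2*q has shape L^2 M (L != M), so D-series; mu = 9 gives D_9. f is A_6 but g is D_9, hence not right-equivalent.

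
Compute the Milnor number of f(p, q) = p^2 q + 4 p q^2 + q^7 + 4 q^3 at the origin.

8

The Hessian of f at 0 has rank 0. Corank 2; j^3 = q*(p + 2*q)^2 has shape L^2 M (L != M), so D-series; mu = 8 gives D_8.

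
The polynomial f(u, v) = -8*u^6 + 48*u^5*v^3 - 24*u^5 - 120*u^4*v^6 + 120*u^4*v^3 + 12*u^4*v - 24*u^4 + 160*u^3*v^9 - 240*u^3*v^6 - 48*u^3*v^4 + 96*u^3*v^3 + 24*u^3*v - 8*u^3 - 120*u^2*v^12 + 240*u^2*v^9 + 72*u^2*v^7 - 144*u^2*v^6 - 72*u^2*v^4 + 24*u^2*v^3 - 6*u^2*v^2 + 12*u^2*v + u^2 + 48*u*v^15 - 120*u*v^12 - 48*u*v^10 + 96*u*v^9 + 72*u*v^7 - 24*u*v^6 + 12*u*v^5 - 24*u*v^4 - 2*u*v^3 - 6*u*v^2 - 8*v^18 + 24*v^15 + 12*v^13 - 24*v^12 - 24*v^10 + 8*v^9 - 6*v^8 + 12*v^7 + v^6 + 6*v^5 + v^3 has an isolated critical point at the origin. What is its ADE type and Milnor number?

Type A2, Milnor number mu = 2.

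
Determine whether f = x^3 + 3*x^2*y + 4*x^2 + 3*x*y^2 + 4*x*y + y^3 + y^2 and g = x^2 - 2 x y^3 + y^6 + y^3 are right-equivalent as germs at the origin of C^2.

Yes.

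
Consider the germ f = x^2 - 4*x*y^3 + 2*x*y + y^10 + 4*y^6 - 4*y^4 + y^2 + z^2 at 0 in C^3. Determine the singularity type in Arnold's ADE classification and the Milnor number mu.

The Hessian of f at 0 is [[2, 2, 0], [2, 2, 0], [0, 0, 2]] with rank 2, so corank 1. A Groebner basis of the Jacobian ideal J(f) in C{x,y,z} is {x^3 + 3*x^2*y + 3*x*y^2 + x/2 + y/2, -x/2 + y^3 - y/2, z}; counting standard monomials gives mu = 9. Corank 1: A-series; mu = 9 gives A_9.

Type A9, Milnor number mu = 9.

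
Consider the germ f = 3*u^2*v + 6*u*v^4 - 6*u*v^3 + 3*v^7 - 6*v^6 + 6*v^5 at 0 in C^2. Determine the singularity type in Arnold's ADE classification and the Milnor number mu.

The Hessian of f at 0 has rank 0. Corank 2; j^3 = 3*u^2*v has shape L^2 M (L != M), so D-series; mu = 6 gives D_6.

Type D6, Milnor number mu = 6.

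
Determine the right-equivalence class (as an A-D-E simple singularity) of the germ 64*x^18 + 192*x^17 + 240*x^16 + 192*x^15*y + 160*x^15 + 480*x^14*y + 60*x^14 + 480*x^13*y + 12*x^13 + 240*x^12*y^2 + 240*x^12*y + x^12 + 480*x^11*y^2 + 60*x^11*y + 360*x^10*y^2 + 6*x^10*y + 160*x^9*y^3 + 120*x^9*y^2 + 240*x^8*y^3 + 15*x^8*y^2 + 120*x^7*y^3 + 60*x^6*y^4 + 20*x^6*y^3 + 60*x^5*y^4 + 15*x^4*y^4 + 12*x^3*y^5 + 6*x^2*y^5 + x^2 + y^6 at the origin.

A_{5}

The Hessian of f at 0 is [[2, 0], [0, 0]] with rank 1, so corank 1. A Groebner basis of the Jacobian ideal J(f) in C{x,y} is {y^5, x}; counting standard monomials gives mu = 5. Corank 1: A-series; mu = 5 gives A_5.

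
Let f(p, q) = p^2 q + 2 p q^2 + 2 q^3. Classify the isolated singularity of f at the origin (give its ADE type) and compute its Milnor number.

Type D_4, Milnor number mu = 4.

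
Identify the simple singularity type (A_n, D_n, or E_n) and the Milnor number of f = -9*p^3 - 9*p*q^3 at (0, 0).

The Hessian of f at 0 is [[0, 0], [0, 0]] with rank 0, so corank 2. A Groebner basis of the Jacobian ideal J(f) in C{p,q} is {p^3, p*q^2, 3*p^2 + q^3}; counting standard monomials gives mu = 7. Corank 2; j^3 = -9*p^3 is a perfect cube, so E-series; the 4-jet and mu = 7 give E_7.

Type E7, Milnor number mu = 7.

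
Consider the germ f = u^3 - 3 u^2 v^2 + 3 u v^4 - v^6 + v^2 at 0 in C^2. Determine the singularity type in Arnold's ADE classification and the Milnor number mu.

Type A_{2}, Milnor number mu = 2.

The Hessian of f at 0 is [[0, 0], [0, 2]] with rank 1, so corank 1. A Groebner basis of the Jacobian ideal J(f) in C{u,v} is {u^2, v}; counting standard monomials gives mu = 2. Corank 1: A-series; mu = 2 gives A_2.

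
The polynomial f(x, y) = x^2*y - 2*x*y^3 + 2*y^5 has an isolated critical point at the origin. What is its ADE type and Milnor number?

The Hessian of f at 0 is [[0, 0], [0, 0]] with rank 0, so corank 2. A Groebner basis of the Jacobian ideal J(f) in C{x,y} is {x^3, x^2*y, x^2/4 + x*y^2, -x*y + y^3}; counting standard monomials gives mu = 6. Corank 2; j^3 = x^2*y has shape L^2 M (L != M), so D-series; mu = 6 gives D_6.

Type D_{6}, Milnor number mu = 6.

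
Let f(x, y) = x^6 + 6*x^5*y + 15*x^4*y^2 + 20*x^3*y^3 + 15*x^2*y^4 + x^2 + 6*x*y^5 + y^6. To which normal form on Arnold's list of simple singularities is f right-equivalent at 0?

The Hessian of f at 0 is [[2, 0], [0, 0]] with rank 1, so corank 1. A Groebner basis of the Jacobian ideal J(f) in C{x,y} is {y^5, x}; counting standard monomials gives mu = 5. Corank 1: A-series; mu = 5 gives A_5.

A5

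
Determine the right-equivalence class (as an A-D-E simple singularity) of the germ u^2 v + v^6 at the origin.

D_7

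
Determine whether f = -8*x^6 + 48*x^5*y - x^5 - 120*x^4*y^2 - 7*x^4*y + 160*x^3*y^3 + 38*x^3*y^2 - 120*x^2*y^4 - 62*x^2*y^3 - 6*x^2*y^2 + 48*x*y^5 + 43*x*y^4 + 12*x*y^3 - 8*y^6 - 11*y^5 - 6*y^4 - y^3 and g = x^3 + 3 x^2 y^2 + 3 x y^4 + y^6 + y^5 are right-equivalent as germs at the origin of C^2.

Yes.

The Hessian of f at 0 is [[0, 0], [0, 0]] with rank 0, so corank 2. A Groebner basis of the Jacobian ideal J(f) in C{x,y} is {x^4 + x*y^2, x^2*y - 2*x*y^2 + y^2/4, y^3}; counting standard monomials gives mu = 8. Corank 2; j^3 = -y^3 is a perfect cube, so E-series; the 5-jet and mu = 8 give E_8. The Hessian of g at 0 is [[0, 0], [0, 0]] with rank 0, so corank 2. A Groebner basis of the Jacobian ideal J(g) in C{x,y} is {y^4, x^3, x^2/2 + x*y^2}; counting standard monomials gives mu = 8. Corank 2; j^3 = x^3 is a perfect cube, so E-series; the 5-jet and mu = 8 give E_8. Both have type E_8, hence right-equivalent.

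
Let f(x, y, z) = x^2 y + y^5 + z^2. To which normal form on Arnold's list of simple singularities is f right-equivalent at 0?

D_6

The Hessian of f at 0 is [[0, 0, 0], [0, 0, 0], [0, 0, 2]] with rank 1, so corank 2. A Groebner basis of the Jacobian ideal J(f) in C{x,y,z} is {x^2/5 + y^4, x^3, x*y, z}; counting standard monomials gives mu = 6. Corank 2; j^3 = x^2*y has shape L^2 M (L != M), so D-series; mu = 6 gives D_6.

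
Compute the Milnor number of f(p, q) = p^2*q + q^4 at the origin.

5

The Hessian of f at 0 is [[0, 0], [0, 0]] with rank 0, so corank 2. A Groebner basis of the Jacobian ideal J(f) in C{p,q} is {p^3, p^2/4 + q^3, p*q}; counting standard monomials gives mu = 5. Corank 2; j^3 = p^2*q has shape L^2 M (L != M), so D-series; mu = 5 gives D_5.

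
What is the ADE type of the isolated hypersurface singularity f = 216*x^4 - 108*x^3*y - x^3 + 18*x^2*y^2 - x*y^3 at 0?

E7

The Hessian of f at 0 has rank 0. Corank 2; j^3 = -x^3 is a perfect cube, so E-series; the 4-jet and mu = 7 give E_7.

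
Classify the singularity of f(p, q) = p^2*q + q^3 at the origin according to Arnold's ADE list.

D_{4}

The Hessian of f at 0 is [[0, 0], [0, 0]] with rank 0, so corank 2. A Groebner basis of the Jacobian ideal J(f) in C{p,q} is {q^3, p^2 + 3*q^2, p*q}; counting standard monomials gives mu = 4. Corank 2; j^3 = q*(p^2 + q^2) splits into three distinct lines over C (the quadratic factor has nonzero discriminant), so D_4.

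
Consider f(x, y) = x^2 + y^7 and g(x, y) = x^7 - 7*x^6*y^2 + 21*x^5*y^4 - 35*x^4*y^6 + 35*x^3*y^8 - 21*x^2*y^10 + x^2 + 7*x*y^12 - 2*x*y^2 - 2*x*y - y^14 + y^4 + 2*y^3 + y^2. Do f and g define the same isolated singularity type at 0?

Yes.

The Hessian of f at 0 has rank 1. Corank 1: A-series; mu = 6 gives A_6. The Hessian of g at 0 has rank 1. Corank 1: A-series; mu = 6 gives A_6. Both have type A_6, hence right-equivalent.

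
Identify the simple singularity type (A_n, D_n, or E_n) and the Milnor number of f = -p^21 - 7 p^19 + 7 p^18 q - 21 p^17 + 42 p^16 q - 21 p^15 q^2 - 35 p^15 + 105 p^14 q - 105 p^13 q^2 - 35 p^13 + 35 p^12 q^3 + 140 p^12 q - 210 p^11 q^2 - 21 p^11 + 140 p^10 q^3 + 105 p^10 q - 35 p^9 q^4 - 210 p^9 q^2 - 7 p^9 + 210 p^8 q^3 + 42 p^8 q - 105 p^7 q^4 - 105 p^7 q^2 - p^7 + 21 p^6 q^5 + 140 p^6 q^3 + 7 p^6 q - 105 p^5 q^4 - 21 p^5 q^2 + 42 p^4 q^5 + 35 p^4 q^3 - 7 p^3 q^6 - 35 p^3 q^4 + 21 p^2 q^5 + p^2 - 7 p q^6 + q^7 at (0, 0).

The Hessian of f at 0 is [[2, 0], [0, 0]] with rank 1, so corank 1. A Groebner basis of the Jacobian ideal J(f) in C{p,q} is {q^6, p}; counting standard monomials gives mu = 6. Corank 1: A-series; mu = 6 gives A_6.

Type A6, Milnor number mu = 6.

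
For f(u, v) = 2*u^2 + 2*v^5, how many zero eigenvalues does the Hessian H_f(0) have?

1

The Hessian at 0 is [[4, 0], [0, 0]] of rank 1; hence corank 1.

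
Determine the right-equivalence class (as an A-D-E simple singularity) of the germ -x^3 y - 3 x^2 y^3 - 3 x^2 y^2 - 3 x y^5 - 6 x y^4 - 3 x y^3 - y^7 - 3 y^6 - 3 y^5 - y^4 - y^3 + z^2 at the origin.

E_{7}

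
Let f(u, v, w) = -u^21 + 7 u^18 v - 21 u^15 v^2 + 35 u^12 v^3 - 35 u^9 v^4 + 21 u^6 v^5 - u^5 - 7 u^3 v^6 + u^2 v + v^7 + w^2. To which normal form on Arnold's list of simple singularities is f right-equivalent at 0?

D_{8}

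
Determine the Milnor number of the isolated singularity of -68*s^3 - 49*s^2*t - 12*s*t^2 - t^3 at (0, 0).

4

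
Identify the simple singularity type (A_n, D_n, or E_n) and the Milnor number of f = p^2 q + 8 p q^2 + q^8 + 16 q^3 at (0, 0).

The Hessian of f at 0 has rank 0. Corank 2; j^3 = q*(p + 4*q)^2 has shape L^2 M (L != M), so D-series; mu = 9 gives D_9.

Type D_9, Milnor number mu = 9.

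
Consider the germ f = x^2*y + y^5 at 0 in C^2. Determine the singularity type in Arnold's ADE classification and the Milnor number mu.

Type D6, Milnor number mu = 6.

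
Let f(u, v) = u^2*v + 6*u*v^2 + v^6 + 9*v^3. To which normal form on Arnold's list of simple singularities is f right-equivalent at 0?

D_{7}

The Hessian of f at 0 is [[0, 0], [0, 0]] with rank 0, so corank 2. A Groebner basis of the Jacobian ideal J(f) in C{u,v} is {u^2/6 + v^5 - 3*v^2/2, u^3 + 27*v^3, u*v + 3*v^2}; counting standard monomials gives mu = 7. Corank 2; j^3 = v*(u + 3*v)^2 has shape L^2 M (L != M), so D-series; mu = 7 gives D_7.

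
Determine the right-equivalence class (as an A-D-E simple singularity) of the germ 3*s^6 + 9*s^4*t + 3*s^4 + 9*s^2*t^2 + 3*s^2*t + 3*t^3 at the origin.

The Hessian of f at 0 is [[0, 0], [0, 0]] with rank 0, so corank 2. A Groebner basis of the Jacobian ideal J(f) in C{s,t} is {t^3, s^2 + 3*t^2, s*t}; counting standard monomials gives mu = 4. Corank 2; j^3 = 3*t*(s^2 + t^2) splits into three distinct lines over C (the quadratic factor has nonzero discriminant), so D_4.

D4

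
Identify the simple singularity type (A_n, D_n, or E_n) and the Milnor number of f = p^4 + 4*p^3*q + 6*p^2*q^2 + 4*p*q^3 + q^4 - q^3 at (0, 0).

Type E_6, Milnor number mu = 6.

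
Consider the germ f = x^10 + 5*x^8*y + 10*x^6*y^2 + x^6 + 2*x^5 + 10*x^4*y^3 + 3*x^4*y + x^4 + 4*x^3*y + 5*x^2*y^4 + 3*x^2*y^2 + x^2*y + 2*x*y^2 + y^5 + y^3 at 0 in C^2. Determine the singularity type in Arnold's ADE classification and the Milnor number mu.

Type D6, Milnor number mu = 6.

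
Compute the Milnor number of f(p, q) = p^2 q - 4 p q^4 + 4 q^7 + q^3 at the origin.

4

The Hessian of f at 0 has rank 0. Corank 2; j^3 = q*(p^2 + q^2) splits into three distinct lines over C (the quadratic factor has nonzero discriminant), so D_4.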